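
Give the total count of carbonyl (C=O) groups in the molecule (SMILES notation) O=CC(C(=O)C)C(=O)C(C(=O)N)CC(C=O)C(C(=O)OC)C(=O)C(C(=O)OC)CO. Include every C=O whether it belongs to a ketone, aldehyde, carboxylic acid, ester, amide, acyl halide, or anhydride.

8

OHC: aldehyde, 1 C=O (running total 1).
CH(COCH3): ketone, 1 C=O (running total 2).
CO: ketone, 1 C=O (running total 3).
CH(CONH2): amide, 1 C=O (running total 4).
CH(CHO): aldehyde, 1 C=O (running total 5).
CH(COOCH3): ester, 1 C=O (running total 6).
CO: ketone, 1 C=O (running total 7).
CH(COOCH3): ester, 1 C=O (running total 8).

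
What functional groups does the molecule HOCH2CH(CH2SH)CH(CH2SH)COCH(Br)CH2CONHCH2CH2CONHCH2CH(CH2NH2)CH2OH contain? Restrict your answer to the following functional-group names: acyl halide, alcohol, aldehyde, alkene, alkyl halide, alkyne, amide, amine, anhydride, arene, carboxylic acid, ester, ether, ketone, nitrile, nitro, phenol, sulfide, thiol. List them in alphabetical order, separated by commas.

alcohol, alkyl halide, amide, amine, ketone, thiol

HO– on an sp³ carbon → alcohol.
pendant –CH2SH → thiol.
pendant –CH2SH → thiol.
–C(=O)– with carbon on both sides → ketone.
halogen on an sp³ carbon → alkyl halide.
–C(=O)–N– linkage → amide (the N is not an amine).
–C(=O)–N– linkage → amide (the N is not an amine).
pendant –CH2NH2: N on sp³ C, no adjacent C=O → amine.
–OH on an sp³ carbon → alcohol.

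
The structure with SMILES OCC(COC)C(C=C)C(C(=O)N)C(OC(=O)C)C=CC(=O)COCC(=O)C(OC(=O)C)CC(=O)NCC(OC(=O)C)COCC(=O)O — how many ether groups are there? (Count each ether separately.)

3

Working along the chain:
  HOCH2: HO– on an sp³ carbon → alcohol.
  CH(CH2OCH3): pendant –CH2OCH3: C–O–C linkage → ether.
  CH(CH=CH2): pendant –CH=CH2: C=C double bond → alkene.
  CH(CONH2): pendant –CONH2: carbonyl C bonded to C and N → amide.
  CH(OCOCH3): pendant –OC(=O)CH3: an acyloxy group → ester.
  CH=CH: C=C double bond → alkene.
  CO: –C(=O)– with carbon on both sides → ketone.
  CH2OCH2: C–O–C with sp³ carbons on both sides and no adjacent C=O → ether.
  CO: –C(=O)– with carbon on both sides → ketone.
  CH(OCOCH3): pendant –OC(=O)CH3: an acyloxy group → ester.
  CH2CONHCH2: –C(=O)–N– linkage → amide (the N is not an amine).
  CH(OCOCH3): pendant –OC(=O)CH3: an acyloxy group → ester.
  CH2OCH2: C–O–C with sp³ carbons on both sides and no adjacent C=O → ether.
  COOH: –COOH: carbonyl C bonded to –OH and C → carboxylic acid (the –OH is not a separate alcohol).
Ether appears at: CH(CH2OCH3), CH2OCH2, CH2OCH2 → 3.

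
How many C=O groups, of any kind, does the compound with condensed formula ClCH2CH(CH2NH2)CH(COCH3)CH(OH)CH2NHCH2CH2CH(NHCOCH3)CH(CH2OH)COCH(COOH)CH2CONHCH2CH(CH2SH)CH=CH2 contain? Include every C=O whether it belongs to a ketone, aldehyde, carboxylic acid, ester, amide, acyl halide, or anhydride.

5

CH(COCH3): ketone, 1 C=O (running total 1).
CH(NHCOCH3): amide, 1 C=O (running total 2).
CO: ketone, 1 C=O (running total 3).
CH(COOH): carboxylic acid, 1 C=O (running total 4).
CH2CONHCH2: amide, 1 C=O (running total 5).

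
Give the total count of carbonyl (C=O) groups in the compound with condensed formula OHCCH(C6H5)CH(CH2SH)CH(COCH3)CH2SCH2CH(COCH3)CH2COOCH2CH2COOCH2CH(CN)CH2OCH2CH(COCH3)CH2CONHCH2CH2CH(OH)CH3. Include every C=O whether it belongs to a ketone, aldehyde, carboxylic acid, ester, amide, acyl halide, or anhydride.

7

OHC: aldehyde, 1 C=O (running total 1).
CH(COCH3): ketone, 1 C=O (running total 2).
CH(COCH3): ketone, 1 C=O (running total 3).
CH2COOCH2: ester, 1 C=O (running total 4).
CH2COOCH2: ester, 1 C=O (running total 5).
CH(COCH3): ketone, 1 C=O (running total 6).
CH2CONHCH2: amide, 1 C=O (running total 7).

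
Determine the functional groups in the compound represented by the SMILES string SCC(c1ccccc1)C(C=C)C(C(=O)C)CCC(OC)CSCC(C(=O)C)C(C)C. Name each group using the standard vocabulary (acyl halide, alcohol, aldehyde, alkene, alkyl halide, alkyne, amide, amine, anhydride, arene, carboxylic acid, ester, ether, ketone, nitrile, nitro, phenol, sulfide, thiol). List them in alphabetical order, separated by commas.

alkene, arene, ether, ketone, sulfide, thiol

–SH on an sp³ carbon → thiol.
pendant –C6H5: benzene ring → arene.
pendant –CH=CH2: C=C double bond → alkene.
pendant –COCH3: carbonyl C bonded to two carbons → ketone.
pendant –OCH3: C–O–C with sp³ C, no adjacent C=O → ether.
C–S–C linkage → sulfide (thioether).
pendant –COCH3: carbonyl C bonded to two carbons → ketone.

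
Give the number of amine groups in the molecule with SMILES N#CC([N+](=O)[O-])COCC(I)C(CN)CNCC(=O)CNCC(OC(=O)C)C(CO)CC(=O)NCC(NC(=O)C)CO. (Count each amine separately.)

3

N≡C–: carbon triple-bonded to nitrogen → nitrile.
–NO2 on an sp³ carbon → nitro (the N=O is not a carbonyl).
C–O–C with sp³ carbons on both sides and no adjacent C=O → ether.
halogen on an sp³ carbon → alkyl halide.
pendant –CH2NH2: N on sp³ C, no adjacent C=O → amine.
C–N–C with sp³ carbons and no adjacent C=O → amine (secondary).
–C(=O)– with carbon on both sides → ketone.
C–N–C with sp³ carbons and no adjacent C=O → amine (secondary).
pendant –OC(=O)CH3: an acyloxy group → ester.
pendant –CH2OH on an sp³ backbone C → alcohol.
–C(=O)–N– linkage → amide (the N is not an amine).
pendant –NHC(=O)CH3: N bonded to a carbonyl → amide (not amine).
–OH on an sp³ carbon → alcohol.
Amine appears at: CH(CH2NH2), CH2NHCH2, CH2NHCH2 → 3.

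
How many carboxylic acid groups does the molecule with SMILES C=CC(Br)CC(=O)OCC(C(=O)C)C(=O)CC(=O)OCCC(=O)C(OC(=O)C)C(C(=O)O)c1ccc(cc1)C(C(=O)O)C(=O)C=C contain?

Working along the chain:
  CH2=CH: C=C double bond → alkene.
  CH(Br): halogen on an sp³ carbon → alkyl halide.
  CH2COOCH2: –C(=O)–O–C with C on the carbonyl side → ester.
  CH(COCH3): pendant –COCH3: carbonyl C bonded to two carbons → ketone.
  CO: –C(=O)– with carbon on both sides → ketone.
  CH2COOCH2: –C(=O)–O–C with C on the carbonyl side → ester.
  CO: –C(=O)– with carbon on both sides → ketone.
  CH(OCOCH3): pendant –OC(=O)CH3: an acyloxy group → ester.
  CH(COOH): pendant –COOH: carbonyl C bonded to C and –OH → carboxylic acid.
  C6H4: para-disubstituted benzene ring → arene.
  CH(COOH): pendant –COOH: carbonyl C bonded to C and –OH → carboxylic acid.
  CO: –C(=O)– with carbon on both sides → ketone.
  CH=CH2: C=C double bond → alkene.
Carboxylic acid appears at: CH(COOH), CH(COOH) → 2.

2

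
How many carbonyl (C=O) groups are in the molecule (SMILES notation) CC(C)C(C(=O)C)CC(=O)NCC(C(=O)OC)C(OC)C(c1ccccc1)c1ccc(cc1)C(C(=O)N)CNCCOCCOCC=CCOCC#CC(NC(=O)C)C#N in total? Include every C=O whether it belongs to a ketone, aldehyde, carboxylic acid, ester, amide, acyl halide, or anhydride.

CH(COCH3): ketone, 1 C=O (running total 1).
CH2CONHCH2: amide, 1 C=O (running total 2).
CH(COOCH3): ester, 1 C=O (running total 3).
CH(CONH2): amide, 1 C=O (running total 4).
CH(NHCOCH3): amide, 1 C=O (running total 5).

5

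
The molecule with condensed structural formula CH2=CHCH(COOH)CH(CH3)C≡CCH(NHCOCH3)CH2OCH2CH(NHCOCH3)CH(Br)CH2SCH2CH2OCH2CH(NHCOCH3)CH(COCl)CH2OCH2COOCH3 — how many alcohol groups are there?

Working along the chain:
  CH2=CH: C=C double bond → alkene.
  CH(COOH): pendant –COOH: carbonyl C bonded to C and –OH → carboxylic acid.
  C≡C: C≡C triple bond → alkyne.
  CH(NHCOCH3): pendant –NHC(=O)CH3: N bonded to a carbonyl → amide (not amine).
  CH2OCH2: C–O–C with sp³ carbons on both sides and no adjacent C=O → ether.
  CH(NHCOCH3): pendant –NHC(=O)CH3: N bonded to a carbonyl → amide (not amine).
  CH(Br): halogen on an sp³ carbon → alkyl halide.
  CH2SCH2: C–S–C linkage → sulfide (thioether).
  CH2OCH2: C–O–C with sp³ carbons on both sides and no adjacent C=O → ether.
  CH(NHCOCH3): pendant –NHC(=O)CH3: N bonded to a carbonyl → amide (not amine).
  CH(COCl): pendant –C(=O)X: carbonyl C bonded to C and halogen → acyl halide.
  CH2OCH2: C–O–C with sp³ carbons on both sides and no adjacent C=O → ether.
  COOCH3: –C(=O)OCH3: carbonyl C bonded to C and to –OCH3 → ester (not ketone + ether).
No segment is a alcohol: CH(COOH) is carboxylic acid, not alcohol; CH2OCH2 is ether, not alcohol; CH2OCH2 is ether, not alcohol. → 0.

0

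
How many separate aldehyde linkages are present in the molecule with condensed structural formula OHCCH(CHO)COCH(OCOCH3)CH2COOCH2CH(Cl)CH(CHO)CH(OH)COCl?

3

Taking each segment in turn:
  OHC: terminal –CHO: carbonyl C bonded to H and C → aldehyde.
  CH(CHO): pendant –CHO: carbonyl C bonded to C and H → aldehyde.
  CO: –C(=O)– with carbon on both sides → ketone.
  CH(OCOCH3): pendant –OC(=O)CH3: an acyloxy group → ester.
  CH2COOCH2: –C(=O)–O–C with C on the carbonyl side → ester.
  CH(Cl): halogen on an sp³ carbon → alkyl halide.
  CH(CHO): pendant –CHO: carbonyl C bonded to C and H → aldehyde.
  CH(OH): –OH on an sp³ carbon → alcohol (secondary).
  COCl: –C(=O)Cl: carbonyl C bonded to C and to a halogen → acyl halide (not alkyl halide).
Aldehyde appears at: OHC, CH(CHO), CH(CHO) → 3.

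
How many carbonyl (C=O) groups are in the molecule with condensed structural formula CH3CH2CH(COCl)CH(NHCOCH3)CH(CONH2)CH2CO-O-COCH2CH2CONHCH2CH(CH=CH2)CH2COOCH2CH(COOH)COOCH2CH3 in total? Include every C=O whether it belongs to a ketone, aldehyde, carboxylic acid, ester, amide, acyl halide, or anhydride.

CH(COCl): acyl halide, 1 C=O (running total 1).
CH(NHCOCH3): amide, 1 C=O (running total 2).
CH(CONH2): amide, 1 C=O (running total 3).
CH2CO-O-COCH2: anhydride, 2 C=O (running total 5).
CH2CONHCH2: amide, 1 C=O (running total 6).
CH2COOCH2: ester, 1 C=O (running total 7).
CH(COOH): carboxylic acid, 1 C=O (running total 8).
COOCH2CH3: ester, 1 C=O (running total 9).

9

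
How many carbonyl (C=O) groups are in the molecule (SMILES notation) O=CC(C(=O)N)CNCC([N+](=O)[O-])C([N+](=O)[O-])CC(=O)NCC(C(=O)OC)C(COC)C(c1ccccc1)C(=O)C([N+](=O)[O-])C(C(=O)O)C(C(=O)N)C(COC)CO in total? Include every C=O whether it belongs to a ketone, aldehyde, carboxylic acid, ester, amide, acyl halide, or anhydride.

7

OHC: aldehyde, 1 C=O (running total 1).
CH(CONH2): amide, 1 C=O (running total 2).
CH2CONHCH2: amide, 1 C=O (running total 3).
CH(COOCH3): ester, 1 C=O (running total 4).
CO: ketone, 1 C=O (running total 5).
CH(COOH): carboxylic acid, 1 C=O (running total 6).
CH(CONH2): amide, 1 C=O (running total 7).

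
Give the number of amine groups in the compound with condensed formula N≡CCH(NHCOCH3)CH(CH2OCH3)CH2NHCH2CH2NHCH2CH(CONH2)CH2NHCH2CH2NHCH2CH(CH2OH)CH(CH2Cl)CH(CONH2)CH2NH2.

5

N≡C–: carbon triple-bonded to nitrogen → nitrile.
pendant –NHC(=O)CH3: N bonded to a carbonyl → amide (not amine).
pendant –CH2OCH3: C–O–C linkage → ether.
C–N–C with sp³ carbons and no adjacent C=O → amine (secondary).
C–N–C with sp³ carbons and no adjacent C=O → amine (secondary).
pendant –CONH2: carbonyl C bonded to C and N → amide.
C–N–C with sp³ carbons and no adjacent C=O → amine (secondary).
C–N–C with sp³ carbons and no adjacent C=O → amine (secondary).
pendant –CH2OH on an sp³ backbone C → alcohol.
pendant –CH2X: halogen on sp³ carbon → alkyl halide.
pendant –CONH2: carbonyl C bonded to C and N → amide.
–NH2 on an sp³ carbon with no adjacent C=O → amine.
Amine appears at: CH2NHCH2, CH2NHCH2, CH2NHCH2, CH2NHCH2, CH2NH2 → 5.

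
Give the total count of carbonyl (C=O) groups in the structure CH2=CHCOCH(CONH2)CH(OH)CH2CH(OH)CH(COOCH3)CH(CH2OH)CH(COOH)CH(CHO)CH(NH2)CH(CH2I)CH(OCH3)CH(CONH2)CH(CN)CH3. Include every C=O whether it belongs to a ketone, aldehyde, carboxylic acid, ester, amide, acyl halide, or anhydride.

6

CO: ketone, 1 C=O (running total 1).
CH(CONH2): amide, 1 C=O (running total 2).
CH(COOCH3): ester, 1 C=O (running total 3).
CH(COOH): carboxylic acid, 1 C=O (running total 4).
CH(CHO): aldehyde, 1 C=O (running total 5).
CH(CONH2): amide, 1 C=O (running total 6).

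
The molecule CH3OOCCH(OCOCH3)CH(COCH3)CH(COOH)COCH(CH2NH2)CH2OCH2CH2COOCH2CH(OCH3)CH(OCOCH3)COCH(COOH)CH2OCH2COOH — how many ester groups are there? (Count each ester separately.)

Working along the chain:
  CH3OOC: CH3O–C(=O)–: carbonyl C bonded to C and to –OCH3 → ester (not ketone + ether).
  CH(OCOCH3): pendant –OC(=O)CH3: an acyloxy group → ester.
  CH(COCH3): pendant –COCH3: carbonyl C bonded to two carbons → ketone.
  CH(COOH): pendant –COOH: carbonyl C bonded to C and –OH → carboxylic acid.
  CO: –C(=O)– with carbon on both sides → ketone.
  CH(CH2NH2): pendant –CH2NH2: N on sp³ C, no adjacent C=O → amine.
  CH2OCH2: C–O–C with sp³ carbons on both sides and no adjacent C=O → ether.
  CH2COOCH2: –C(=O)–O–C with C on the carbonyl side → ester.
  CH(OCH3): pendant –OCH3: C–O–C with sp³ C, no adjacent C=O → ether.
  CH(OCOCH3): pendant –OC(=O)CH3: an acyloxy group → ester.
  CO: –C(=O)– with carbon on both sides → ketone.
  CH(COOH): pendant –COOH: carbonyl C bonded to C and –OH → carboxylic acid.
  CH2OCH2: C–O–C with sp³ carbons on both sides and no adjacent C=O → ether.
  COOH: –COOH: carbonyl C bonded to –OH and C → carboxylic acid (the –OH is not a separate alcohol).
Ester appears at: CH3OOC, CH(OCOCH3), CH2COOCH2, CH(OCOCH3) → 4.

4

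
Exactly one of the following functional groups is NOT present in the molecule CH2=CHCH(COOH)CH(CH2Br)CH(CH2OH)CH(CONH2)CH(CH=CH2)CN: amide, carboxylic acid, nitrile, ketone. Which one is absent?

ketone

nitrile: present (CN — –C≡N: carbon triple-bonded to nitrogen → nitrile).
amide: present (CH(CONH2) — pendant –CONH2: carbonyl C bonded to C and N → amide).
carboxylic acid: present (CH(COOH) — pendant –COOH: carbonyl C bonded to C and –OH → carboxylic acid).
ketone: absent. In CH(CONH2), the C=O is bonded to nitrogen, which defines an amide, not a ketone. In CH(COOH), the C=O bears an –OH, making it a carboxylic acid rather than a ketone.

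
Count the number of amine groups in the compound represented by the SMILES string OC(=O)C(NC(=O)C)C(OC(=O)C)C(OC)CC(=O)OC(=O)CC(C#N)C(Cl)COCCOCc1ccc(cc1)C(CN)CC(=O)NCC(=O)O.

–COOH: carbonyl C bonded to –OH and C → carboxylic acid (the –OH is not a separate alcohol).
pendant –NHC(=O)CH3: N bonded to a carbonyl → amide (not amine).
pendant –OC(=O)CH3: an acyloxy group → ester.
pendant –OCH3: C–O–C with sp³ C, no adjacent C=O → ether.
two acyl groups sharing one oxygen, –C(=O)–O–C(=O)– → anhydride.
pendant –C≡N: nitrile.
halogen on an sp³ carbon → alkyl halide.
C–O–C with sp³ carbons on both sides and no adjacent C=O → ether.
C–O–C with sp³ carbons on both sides and no adjacent C=O → ether.
para-disubstituted benzene ring → arene.
pendant –CH2NH2: N on sp³ C, no adjacent C=O → amine.
–C(=O)–N– linkage → amide (the N is not an amine).
–COOH: carbonyl C bonded to –OH and C → carboxylic acid (the –OH is not a separate alcohol).
Amine appears at: CH(CH2NH2) → 1.

1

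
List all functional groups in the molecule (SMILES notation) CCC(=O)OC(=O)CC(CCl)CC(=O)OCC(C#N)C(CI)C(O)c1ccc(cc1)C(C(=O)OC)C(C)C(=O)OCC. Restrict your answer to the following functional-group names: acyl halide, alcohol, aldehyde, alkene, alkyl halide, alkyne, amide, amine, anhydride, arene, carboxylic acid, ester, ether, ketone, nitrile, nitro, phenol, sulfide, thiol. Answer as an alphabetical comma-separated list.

two acyl groups sharing one oxygen, –C(=O)–O–C(=O)– → anhydride.
pendant –CH2X: halogen on sp³ carbon → alkyl halide.
–C(=O)–O–C with C on the carbonyl side → ester.
pendant –C≡N: nitrile.
pendant –CH2X: halogen on sp³ carbon → alkyl halide.
–OH on an sp³ carbon → alcohol (secondary).
para-disubstituted benzene ring → arene.
pendant –COOCH3: carbonyl C bonded to C and –OCH3 → ester.
–C(=O)OCH2CH3: carbonyl C bonded to C and to –OEt → ester.

alcohol, alkyl halide, anhydride, arene, ester, nitrile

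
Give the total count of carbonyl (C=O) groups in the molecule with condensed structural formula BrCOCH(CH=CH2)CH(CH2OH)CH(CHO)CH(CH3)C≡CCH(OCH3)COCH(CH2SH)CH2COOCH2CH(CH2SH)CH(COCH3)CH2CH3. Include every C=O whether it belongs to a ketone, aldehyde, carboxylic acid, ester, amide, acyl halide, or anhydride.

5

BrCO: acyl halide, 1 C=O (running total 1).
CH(CHO): aldehyde, 1 C=O (running total 2).
CO: ketone, 1 C=O (running total 3).
CH2COOCH2: ester, 1 C=O (running total 4).
CH(COCH3): ketone, 1 C=O (running total 5).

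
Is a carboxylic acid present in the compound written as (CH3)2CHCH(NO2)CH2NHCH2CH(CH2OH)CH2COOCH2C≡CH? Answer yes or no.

–NO2 on an sp³ carbon → nitro (the N=O is not a carbonyl).
C–N–C with sp³ carbons and no adjacent C=O → amine (secondary).
pendant –CH2OH on an sp³ backbone C → alcohol.
–C(=O)–O–C with C on the carbonyl side → ester.
C≡C triple bond → alkyne.
In CH2COOCH2, the acyl oxygen is bonded to carbon (–O–C), not to H, so this is an ester.
The groups actually present are: alcohol, alkyne, amine, ester, nitro.

no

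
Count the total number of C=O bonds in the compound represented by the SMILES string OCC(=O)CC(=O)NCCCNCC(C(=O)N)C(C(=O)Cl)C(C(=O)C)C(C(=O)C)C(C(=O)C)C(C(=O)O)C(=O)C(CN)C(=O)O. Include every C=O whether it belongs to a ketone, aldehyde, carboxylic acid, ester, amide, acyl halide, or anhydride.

CO: ketone, 1 C=O (running total 1).
CH2CONHCH2: amide, 1 C=O (running total 2).
CH(CONH2): amide, 1 C=O (running total 3).
CH(COCl): acyl halide, 1 C=O (running total 4).
CH(COCH3): ketone, 1 C=O (running total 5).
CH(COCH3): ketone, 1 C=O (running total 6).
CH(COCH3): ketone, 1 C=O (running total 7).
CH(COOH): carboxylic acid, 1 C=O (running total 8).
CO: ketone, 1 C=O (running total 9).
COOH: carboxylic acid, 1 C=O (running total 10).

10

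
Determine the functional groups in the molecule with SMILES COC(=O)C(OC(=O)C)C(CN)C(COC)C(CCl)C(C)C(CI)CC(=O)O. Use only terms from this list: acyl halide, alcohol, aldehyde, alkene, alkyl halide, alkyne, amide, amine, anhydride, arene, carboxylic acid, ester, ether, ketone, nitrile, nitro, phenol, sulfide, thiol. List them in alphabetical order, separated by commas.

alkyl halide, amine, carboxylic acid, ester, ether

CH3O–C(=O)–: carbonyl C bonded to C and to –OCH3 → ester (not ketone + ether).
pendant –OC(=O)CH3: an acyloxy group → ester.
pendant –CH2NH2: N on sp³ C, no adjacent C=O → amine.
pendant –CH2OCH3: C–O–C linkage → ether.
pendant –CH2X: halogen on sp³ carbon → alkyl halide.
pendant –CH2X: halogen on sp³ carbon → alkyl halide.
–COOH: carbonyl C bonded to –OH and C → carboxylic acid (the –OH is not a separate alcohol).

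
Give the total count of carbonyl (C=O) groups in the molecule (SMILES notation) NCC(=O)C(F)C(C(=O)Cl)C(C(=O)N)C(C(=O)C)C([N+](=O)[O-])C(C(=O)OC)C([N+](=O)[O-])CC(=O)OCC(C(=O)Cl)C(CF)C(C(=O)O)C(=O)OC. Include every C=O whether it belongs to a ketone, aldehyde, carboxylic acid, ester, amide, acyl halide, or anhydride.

9

CO: ketone, 1 C=O (running total 1).
CH(COCl): acyl halide, 1 C=O (running total 2).
CH(CONH2): amide, 1 C=O (running total 3).
CH(COCH3): ketone, 1 C=O (running total 4).
CH(COOCH3): ester, 1 C=O (running total 5).
CH2COOCH2: ester, 1 C=O (running total 6).
CH(COCl): acyl halide, 1 C=O (running total 7).
CH(COOH): carboxylic acid, 1 C=O (running total 8).
COOCH3: ester, 1 C=O (running total 9).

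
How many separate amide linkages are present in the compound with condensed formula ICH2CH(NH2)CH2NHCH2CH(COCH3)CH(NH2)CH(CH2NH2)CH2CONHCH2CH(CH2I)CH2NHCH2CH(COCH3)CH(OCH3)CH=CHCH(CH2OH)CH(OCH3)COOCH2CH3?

Reading the structure from left to right:
  ICH2: halogen on an sp³ carbon → alkyl halide.
  CH(NH2): –NH2 on an sp³ carbon with no adjacent C=O → amine.
  CH2NHCH2: C–N–C with sp³ carbons and no adjacent C=O → amine (secondary).
  CH(COCH3): pendant –COCH3: carbonyl C bonded to two carbons → ketone.
  CH(NH2): –NH2 on an sp³ carbon with no adjacent C=O → amine.
  CH(CH2NH2): pendant –CH2NH2: N on sp³ C, no adjacent C=O → amine.
  CH2CONHCH2: –C(=O)–N– linkage → amide (the N is not an amine).
  CH(CH2I): pendant –CH2X: halogen on sp³ carbon → alkyl halide.
  CH2NHCH2: C–N–C with sp³ carbons and no adjacent C=O → amine (secondary).
  CH(COCH3): pendant –COCH3: carbonyl C bonded to two carbons → ketone.
  CH(OCH3): pendant –OCH3: C–O–C with sp³ C, no adjacent C=O → ether.
  CH=CH: C=C double bond → alkene.
  CH(CH2OH): pendant –CH2OH on an sp³ backbone C → alcohol.
  CH(OCH3): pendant –OCH3: C–O–C with sp³ C, no adjacent C=O → ether.
  COOCH2CH3: –C(=O)OCH2CH3: carbonyl C bonded to C and to –OEt → ester.
Amide appears at: CH2CONHCH2 → 1.

1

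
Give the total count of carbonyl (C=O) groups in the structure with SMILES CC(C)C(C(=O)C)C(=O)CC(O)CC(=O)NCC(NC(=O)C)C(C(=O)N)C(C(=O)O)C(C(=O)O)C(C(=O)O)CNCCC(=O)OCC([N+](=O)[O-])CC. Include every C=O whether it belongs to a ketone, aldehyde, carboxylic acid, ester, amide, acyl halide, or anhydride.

9

CH(COCH3): ketone, 1 C=O (running total 1).
CO: ketone, 1 C=O (running total 2).
CH2CONHCH2: amide, 1 C=O (running total 3).
CH(NHCOCH3): amide, 1 C=O (running total 4).
CH(CONH2): amide, 1 C=O (running total 5).
CH(COOH): carboxylic acid, 1 C=O (running total 6).
CH(COOH): carboxylic acid, 1 C=O (running total 7).
CH(COOH): carboxylic acid, 1 C=O (running total 8).
CH2COOCH2: ester, 1 C=O (running total 9).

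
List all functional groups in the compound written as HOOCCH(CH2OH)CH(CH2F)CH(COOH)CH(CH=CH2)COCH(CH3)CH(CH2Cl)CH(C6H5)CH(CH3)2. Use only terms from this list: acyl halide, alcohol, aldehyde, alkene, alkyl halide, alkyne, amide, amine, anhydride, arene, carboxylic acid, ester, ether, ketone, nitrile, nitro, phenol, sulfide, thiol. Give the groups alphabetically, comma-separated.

alcohol, alkene, alkyl halide, arene, carboxylic acid, ketone

–COOH: carbonyl C bonded to –OH and C → carboxylic acid (the –OH is not a separate alcohol).
pendant –CH2OH on an sp³ backbone C → alcohol.
pendant –CH2X: halogen on sp³ carbon → alkyl halide.
pendant –COOH: carbonyl C bonded to C and –OH → carboxylic acid.
pendant –CH=CH2: C=C double bond → alkene.
–C(=O)– with carbon on both sides → ketone.
pendant –CH2X: halogen on sp³ carbon → alkyl halide.
pendant –C6H5: benzene ring → arene.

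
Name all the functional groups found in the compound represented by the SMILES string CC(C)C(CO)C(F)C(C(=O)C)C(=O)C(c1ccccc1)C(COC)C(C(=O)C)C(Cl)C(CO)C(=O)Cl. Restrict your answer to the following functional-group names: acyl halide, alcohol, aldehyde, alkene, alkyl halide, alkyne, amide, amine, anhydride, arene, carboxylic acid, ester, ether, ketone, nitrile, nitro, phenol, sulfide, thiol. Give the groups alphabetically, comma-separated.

acyl halide, alcohol, alkyl halide, arene, ether, ketone

Working along the chain:
  CH(CH2OH): pendant –CH2OH on an sp³ backbone C → alcohol.
  CH(F): halogen on an sp³ carbon → alkyl halide.
  CH(COCH3): pendant –COCH3: carbonyl C bonded to two carbons → ketone.
  CO: –C(=O)– with carbon on both sides → ketone.
  CH(C6H5): pendant –C6H5: benzene ring → arene.
  CH(CH2OCH3): pendant –CH2OCH3: C–O–C linkage → ether.
  CH(COCH3): pendant –COCH3: carbonyl C bonded to two carbons → ketone.
  CH(Cl): halogen on an sp³ carbon → alkyl halide.
  CH(CH2OH): pendant –CH2OH on an sp³ backbone C → alcohol.
  COCl: –C(=O)Cl: carbonyl C bonded to C and to a halogen → acyl halide (not alkyl halide).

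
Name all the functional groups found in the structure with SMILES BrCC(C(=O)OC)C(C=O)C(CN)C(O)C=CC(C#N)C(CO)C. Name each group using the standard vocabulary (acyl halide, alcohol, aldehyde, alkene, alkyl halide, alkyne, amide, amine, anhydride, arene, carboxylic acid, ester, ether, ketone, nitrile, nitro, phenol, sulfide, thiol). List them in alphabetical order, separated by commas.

alcohol, aldehyde, alkene, alkyl halide, amine, ester, nitrile

Working along the chain:
  BrCH2: halogen on an sp³ carbon → alkyl halide.
  CH(COOCH3): pendant –COOCH3: carbonyl C bonded to C and –OCH3 → ester.
  CH(CHO): pendant –CHO: carbonyl C bonded to C and H → aldehyde.
  CH(CH2NH2): pendant –CH2NH2: N on sp³ C, no adjacent C=O → amine.
  CH(OH): –OH on an sp³ carbon → alcohol (secondary).
  CH=CH: C=C double bond → alkene.
  CH(CN): pendant –C≡N: nitrile.
  CH(CH2OH): pendant –CH2OH on an sp³ backbone C → alcohol.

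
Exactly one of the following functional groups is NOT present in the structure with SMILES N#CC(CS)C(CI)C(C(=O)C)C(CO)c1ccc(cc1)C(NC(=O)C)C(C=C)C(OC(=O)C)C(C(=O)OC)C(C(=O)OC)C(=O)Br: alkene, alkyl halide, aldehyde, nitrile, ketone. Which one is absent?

aldehyde

alkyl halide: present (CH(CH2I) — pendant –CH2X: halogen on sp³ carbon → alkyl halide).
ketone: present (CH(COCH3) — pendant –COCH3: carbonyl C bonded to two carbons → ketone).
nitrile: present (N≡C — N≡C–: carbon triple-bonded to nitrogen → nitrile).
alkene: present (CH(CH=CH2) — pendant –CH=CH2: C=C double bond → alkene).
aldehyde: absent. In CH(COCH3), the carbonyl carbon is bonded to two carbons, so it is a ketone, not an aldehyde.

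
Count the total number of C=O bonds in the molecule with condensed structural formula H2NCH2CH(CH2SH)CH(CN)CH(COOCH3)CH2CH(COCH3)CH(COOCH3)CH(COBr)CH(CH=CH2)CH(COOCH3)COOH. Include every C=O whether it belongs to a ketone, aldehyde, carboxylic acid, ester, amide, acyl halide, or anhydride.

6

CH(COOCH3): ester, 1 C=O (running total 1).
CH(COCH3): ketone, 1 C=O (running total 2).
CH(COOCH3): ester, 1 C=O (running total 3).
CH(COBr): acyl halide, 1 C=O (running total 4).
CH(COOCH3): ester, 1 C=O (running total 5).
COOH: carboxylic acid, 1 C=O (running total 6).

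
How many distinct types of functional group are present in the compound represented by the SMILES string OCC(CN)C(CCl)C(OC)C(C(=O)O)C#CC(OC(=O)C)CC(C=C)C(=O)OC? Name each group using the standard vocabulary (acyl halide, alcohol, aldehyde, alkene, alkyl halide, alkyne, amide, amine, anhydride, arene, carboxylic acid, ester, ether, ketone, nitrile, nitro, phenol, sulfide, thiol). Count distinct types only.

Taking each segment in turn:
  HOCH2: HO– on an sp³ carbon → alcohol.
  CH(CH2NH2): pendant –CH2NH2: N on sp³ C, no adjacent C=O → amine.
  CH(CH2Cl): pendant –CH2X: halogen on sp³ carbon → alkyl halide.
  CH(OCH3): pendant –OCH3: C–O–C with sp³ C, no adjacent C=O → ether.
  CH(COOH): pendant –COOH: carbonyl C bonded to C and –OH → carboxylic acid.
  C≡C: C≡C triple bond → alkyne.
  CH(OCOCH3): pendant –OC(=O)CH3: an acyloxy group → ester.
  CH(CH=CH2): pendant –CH=CH2: C=C double bond → alkene.
  COOCH3: –C(=O)OCH3: carbonyl C bonded to C and to –OCH3 → ester (not ketone + ether).
Distinct types present: alcohol, alkene, alkyl halide, alkyne, amine, carboxylic acid, ester, ether.

8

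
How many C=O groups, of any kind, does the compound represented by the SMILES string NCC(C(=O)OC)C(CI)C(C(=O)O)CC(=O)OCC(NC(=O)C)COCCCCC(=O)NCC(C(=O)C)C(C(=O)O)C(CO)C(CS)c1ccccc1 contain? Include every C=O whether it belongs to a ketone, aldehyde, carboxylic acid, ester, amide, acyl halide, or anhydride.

CH(COOCH3): ester, 1 C=O (running total 1).
CH(COOH): carboxylic acid, 1 C=O (running total 2).
CH2COOCH2: ester, 1 C=O (running total 3).
CH(NHCOCH3): amide, 1 C=O (running total 4).
CH2CONHCH2: amide, 1 C=O (running total 5).
CH(COCH3): ketone, 1 C=O (running total 6).
CH(COOH): carboxylic acid, 1 C=O (running total 7).

7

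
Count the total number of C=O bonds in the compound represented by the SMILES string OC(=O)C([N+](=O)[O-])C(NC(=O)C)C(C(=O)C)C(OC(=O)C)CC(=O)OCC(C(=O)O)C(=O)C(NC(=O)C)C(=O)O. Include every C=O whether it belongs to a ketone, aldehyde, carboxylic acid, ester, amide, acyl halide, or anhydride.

9

HOOC: carboxylic acid, 1 C=O (running total 1).
CH(NHCOCH3): amide, 1 C=O (running total 2).
CH(COCH3): ketone, 1 C=O (running total 3).
CH(OCOCH3): ester, 1 C=O (running total 4).
CH2COOCH2: ester, 1 C=O (running total 5).
CH(COOH): carboxylic acid, 1 C=O (running total 6).
CO: ketone, 1 C=O (running total 7).
CH(NHCOCH3): amide, 1 C=O (running total 8).
COOH: carboxylic acid, 1 C=O (running total 9).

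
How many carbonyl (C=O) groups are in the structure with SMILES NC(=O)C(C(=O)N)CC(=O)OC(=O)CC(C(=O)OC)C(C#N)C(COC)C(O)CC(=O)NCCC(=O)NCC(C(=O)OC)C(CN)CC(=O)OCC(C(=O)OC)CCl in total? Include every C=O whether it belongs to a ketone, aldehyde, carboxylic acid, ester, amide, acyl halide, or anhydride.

H2NCO: amide, 1 C=O (running total 1).
CH(CONH2): amide, 1 C=O (running total 2).
CH2CO-O-COCH2: anhydride, 2 C=O (running total 4).
CH(COOCH3): ester, 1 C=O (running total 5).
CH2CONHCH2: amide, 1 C=O (running total 6).
CH2CONHCH2: amide, 1 C=O (running total 7).
CH(COOCH3): ester, 1 C=O (running total 8).
CH2COOCH2: ester, 1 C=O (running total 9).
CH(COOCH3): ester, 1 C=O (running total 10).

10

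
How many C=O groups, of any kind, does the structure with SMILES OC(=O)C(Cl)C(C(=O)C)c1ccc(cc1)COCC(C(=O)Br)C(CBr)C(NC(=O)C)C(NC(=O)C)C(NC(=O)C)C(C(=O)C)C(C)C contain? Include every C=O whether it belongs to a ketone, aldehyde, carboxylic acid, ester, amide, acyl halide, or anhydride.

HOOC: carboxylic acid, 1 C=O (running total 1).
CH(COCH3): ketone, 1 C=O (running total 2).
CH(COBr): acyl halide, 1 C=O (running total 3).
CH(NHCOCH3): amide, 1 C=O (running total 4).
CH(NHCOCH3): amide, 1 C=O (running total 5).
CH(NHCOCH3): amide, 1 C=O (running total 6).
CH(COCH3): ketone, 1 C=O (running total 7).

7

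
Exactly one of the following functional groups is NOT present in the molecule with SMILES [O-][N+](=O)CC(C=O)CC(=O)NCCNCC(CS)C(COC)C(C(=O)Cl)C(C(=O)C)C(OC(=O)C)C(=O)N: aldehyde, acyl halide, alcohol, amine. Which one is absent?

acyl halide: present (CH(COCl) — pendant –C(=O)X: carbonyl C bonded to C and halogen → acyl halide).
aldehyde: present (CH(CHO) — pendant –CHO: carbonyl C bonded to C and H → aldehyde).
amine: present (CH2NHCH2 — C–N–C with sp³ carbons and no adjacent C=O → amine (secondary)).
alcohol: no segment matches this pattern.

alcohol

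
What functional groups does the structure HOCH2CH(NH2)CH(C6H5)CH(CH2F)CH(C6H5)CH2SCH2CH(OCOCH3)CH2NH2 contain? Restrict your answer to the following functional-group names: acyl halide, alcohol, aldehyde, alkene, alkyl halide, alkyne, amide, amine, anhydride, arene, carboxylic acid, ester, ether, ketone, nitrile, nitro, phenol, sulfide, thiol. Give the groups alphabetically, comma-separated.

alcohol, alkyl halide, amine, arene, ester, sulfide

Working along the chain:
  HOCH2: HO– on an sp³ carbon → alcohol.
  CH(NH2): –NH2 on an sp³ carbon with no adjacent C=O → amine.
  CH(C6H5): pendant –C6H5: benzene ring → arene.
  CH(CH2F): pendant –CH2X: halogen on sp³ carbon → alkyl halide.
  CH(C6H5): pendant –C6H5: benzene ring → arene.
  CH2SCH2: C–S–C linkage → sulfide (thioether).
  CH(OCOCH3): pendant –OC(=O)CH3: an acyloxy group → ester.
  CH2NH2: –NH2 on an sp³ carbon with no adjacent C=O → amine.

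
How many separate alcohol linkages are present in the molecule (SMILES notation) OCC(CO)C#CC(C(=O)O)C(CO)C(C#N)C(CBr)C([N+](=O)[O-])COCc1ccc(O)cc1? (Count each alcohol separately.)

3

Taking each segment in turn:
  HOCH2: HO– on an sp³ carbon → alcohol.
  CH(CH2OH): pendant –CH2OH on an sp³ backbone C → alcohol.
  C≡C: C≡C triple bond → alkyne.
  CH(COOH): pendant –COOH: carbonyl C bonded to C and –OH → carboxylic acid.
  CH(CH2OH): pendant –CH2OH on an sp³ backbone C → alcohol.
  CH(CN): pendant –C≡N: nitrile.
  CH(CH2Br): pendant –CH2X: halogen on sp³ carbon → alkyl halide.
  CH(NO2): –NO2 on an sp³ carbon → nitro (the N=O is not a carbonyl).
  CH2OCH2: C–O–C with sp³ carbons on both sides and no adjacent C=O → ether.
  C6H4OH: –OH attached directly to an aromatic ring → phenol (not alcohol); the ring itself is an arene.
Alcohol appears at: HOCH2, CH(CH2OH), CH(CH2OH) → 3.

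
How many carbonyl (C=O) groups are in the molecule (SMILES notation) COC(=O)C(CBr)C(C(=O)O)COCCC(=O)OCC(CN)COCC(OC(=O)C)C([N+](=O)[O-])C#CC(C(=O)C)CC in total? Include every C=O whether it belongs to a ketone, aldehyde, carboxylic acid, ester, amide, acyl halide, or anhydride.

5

CH3OOC: ester, 1 C=O (running total 1).
CH(COOH): carboxylic acid, 1 C=O (running total 2).
CH2COOCH2: ester, 1 C=O (running total 3).
CH(OCOCH3): ester, 1 C=O (running total 4).
CH(COCH3): ketone, 1 C=O (running total 5).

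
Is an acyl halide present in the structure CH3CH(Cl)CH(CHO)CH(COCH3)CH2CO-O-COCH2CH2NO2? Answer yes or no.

halogen on an sp³ carbon → alkyl halide.
pendant –CHO: carbonyl C bonded to C and H → aldehyde.
pendant –COCH3: carbonyl C bonded to two carbons → ketone.
two acyl groups sharing one oxygen, –C(=O)–O–C(=O)– → anhydride.
–NO2 on carbon → nitro group.
The groups actually present are: aldehyde, alkyl halide, anhydride, ketone, nitro.

no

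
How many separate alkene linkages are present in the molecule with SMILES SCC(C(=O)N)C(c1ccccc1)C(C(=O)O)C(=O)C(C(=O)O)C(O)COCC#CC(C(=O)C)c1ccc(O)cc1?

0

Reading the structure from left to right:
  HSCH2: –SH on an sp³ carbon → thiol.
  CH(CONH2): pendant –CONH2: carbonyl C bonded to C and N → amide.
  CH(C6H5): pendant –C6H5: benzene ring → arene.
  CH(COOH): pendant –COOH: carbonyl C bonded to C and –OH → carboxylic acid.
  CO: –C(=O)– with carbon on both sides → ketone.
  CH(COOH): pendant –COOH: carbonyl C bonded to C and –OH → carboxylic acid.
  CH(OH): –OH on an sp³ carbon → alcohol (secondary).
  CH2OCH2: C–O–C with sp³ carbons on both sides and no adjacent C=O → ether.
  C≡C: C≡C triple bond → alkyne.
  CH(COCH3): pendant –COCH3: carbonyl C bonded to two carbons → ketone.
  C6H4OH: –OH attached directly to an aromatic ring → phenol (not alcohol); the ring itself is an arene.
No segment is a alkene: CH(C6H5) is arene, not alkene; C≡C is alkyne, not alkene; C6H4OH is arene/phenol, not alkene. → 0.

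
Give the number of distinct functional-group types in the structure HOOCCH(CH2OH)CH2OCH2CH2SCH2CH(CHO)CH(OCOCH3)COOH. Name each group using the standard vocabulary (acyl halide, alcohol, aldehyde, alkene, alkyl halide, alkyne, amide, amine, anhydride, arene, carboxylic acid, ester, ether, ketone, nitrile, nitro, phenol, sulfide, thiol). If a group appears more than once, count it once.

Reading the structure from left to right:
  HOOC: –COOH: carbonyl C bonded to –OH and C → carboxylic acid (the –OH is not a separate alcohol).
  CH(CH2OH): pendant –CH2OH on an sp³ backbone C → alcohol.
  CH2OCH2: C–O–C with sp³ carbons on both sides and no adjacent C=O → ether.
  CH2SCH2: C–S–C linkage → sulfide (thioether).
  CH(CHO): pendant –CHO: carbonyl C bonded to C and H → aldehyde.
  CH(OCOCH3): pendant –OC(=O)CH3: an acyloxy group → ester.
  COOH: –COOH: carbonyl C bonded to –OH and C → carboxylic acid (the –OH is not a separate alcohol).
Distinct types present: alcohol, aldehyde, carboxylic acid, ester, ether, sulfide.

6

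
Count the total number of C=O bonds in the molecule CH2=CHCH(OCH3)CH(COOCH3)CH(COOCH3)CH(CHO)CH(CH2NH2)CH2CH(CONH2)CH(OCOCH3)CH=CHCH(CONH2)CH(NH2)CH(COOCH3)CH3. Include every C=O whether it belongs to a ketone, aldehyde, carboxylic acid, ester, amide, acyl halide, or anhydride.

CH(COOCH3): ester, 1 C=O (running total 1).
CH(COOCH3): ester, 1 C=O (running total 2).
CH(CHO): aldehyde, 1 C=O (running total 3).
CH(CONH2): amide, 1 C=O (running total 4).
CH(OCOCH3): ester, 1 C=O (running total 5).
CH(CONH2): amide, 1 C=O (running total 6).
CH(COOCH3): ester, 1 C=O (running total 7).

7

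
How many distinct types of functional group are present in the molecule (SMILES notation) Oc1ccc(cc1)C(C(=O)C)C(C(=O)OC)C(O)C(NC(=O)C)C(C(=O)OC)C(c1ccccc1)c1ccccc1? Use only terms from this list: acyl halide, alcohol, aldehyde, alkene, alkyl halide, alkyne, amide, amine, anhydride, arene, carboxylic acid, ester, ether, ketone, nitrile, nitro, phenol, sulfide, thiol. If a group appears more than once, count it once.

6

Taking each segment in turn:
  HOC6H4: –OH attached directly to an aromatic ring → phenol (not alcohol); the ring itself is an arene.
  CH(COCH3): pendant –COCH3: carbonyl C bonded to two carbons → ketone.
  CH(COOCH3): pendant –COOCH3: carbonyl C bonded to C and –OCH3 → ester.
  CH(OH): –OH on an sp³ carbon → alcohol (secondary).
  CH(NHCOCH3): pendant –NHC(=O)CH3: N bonded to a carbonyl → amide (not amine).
  CH(COOCH3): pendant –COOCH3: carbonyl C bonded to C and –OCH3 → ester.
  CH(C6H5): pendant –C6H5: benzene ring → arene.
  C6H5: –C6H5 phenyl ring → arene.
Distinct types present: alcohol, amide, arene, ester, ketone, phenol.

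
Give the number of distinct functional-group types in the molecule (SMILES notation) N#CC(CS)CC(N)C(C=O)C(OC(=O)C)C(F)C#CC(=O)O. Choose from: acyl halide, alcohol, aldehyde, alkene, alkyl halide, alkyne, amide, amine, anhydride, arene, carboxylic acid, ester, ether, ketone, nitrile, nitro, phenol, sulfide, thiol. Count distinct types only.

8

Working along the chain:
  N≡C: N≡C–: carbon triple-bonded to nitrogen → nitrile.
  CH(CH2SH): pendant –CH2SH → thiol.
  CH(NH2): –NH2 on an sp³ carbon with no adjacent C=O → amine.
  CH(CHO): pendant –CHO: carbonyl C bonded to C and H → aldehyde.
  CH(OCOCH3): pendant –OC(=O)CH3: an acyloxy group → ester.
  CH(F): halogen on an sp³ carbon → alkyl halide.
  C≡C: C≡C triple bond → alkyne.
  COOH: –COOH: carbonyl C bonded to –OH and C → carboxylic acid (the –OH is not a separate alcohol).
Distinct types present: aldehyde, alkyl halide, alkyne, amine, carboxylic acid, ester, nitrile, thiol.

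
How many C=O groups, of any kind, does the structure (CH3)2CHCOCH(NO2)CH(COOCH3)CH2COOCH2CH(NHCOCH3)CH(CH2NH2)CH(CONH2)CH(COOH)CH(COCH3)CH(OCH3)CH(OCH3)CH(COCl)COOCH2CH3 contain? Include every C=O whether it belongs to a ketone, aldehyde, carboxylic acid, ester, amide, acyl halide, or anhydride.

9

CO: ketone, 1 C=O (running total 1).
CH(COOCH3): ester, 1 C=O (running total 2).
CH2COOCH2: ester, 1 C=O (running total 3).
CH(NHCOCH3): amide, 1 C=O (running total 4).
CH(CONH2): amide, 1 C=O (running total 5).
CH(COOH): carboxylic acid, 1 C=O (running total 6).
CH(COCH3): ketone, 1 C=O (running total 7).
CH(COCl): acyl halide, 1 C=O (running total 8).
COOCH2CH3: ester, 1 C=O (running total 9).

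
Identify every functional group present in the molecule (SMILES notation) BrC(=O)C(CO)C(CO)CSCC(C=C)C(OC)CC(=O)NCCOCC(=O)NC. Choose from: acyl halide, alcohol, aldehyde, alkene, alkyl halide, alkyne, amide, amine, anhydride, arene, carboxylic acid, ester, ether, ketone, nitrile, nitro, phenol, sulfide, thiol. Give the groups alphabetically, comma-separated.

acyl halide, alcohol, alkene, amide, ether, sulfide

Working along the chain:
  BrCO: –C(=O)Br: carbonyl C bonded to C and to a halogen → acyl halide (not alkyl halide).
  CH(CH2OH): pendant –CH2OH on an sp³ backbone C → alcohol.
  CH(CH2OH): pendant –CH2OH on an sp³ backbone C → alcohol.
  CH2SCH2: C–S–C linkage → sulfide (thioether).
  CH(CH=CH2): pendant –CH=CH2: C=C double bond → alkene.
  CH(OCH3): pendant –OCH3: C–O–C with sp³ C, no adjacent C=O → ether.
  CH2CONHCH2: –C(=O)–N– linkage → amide (the N is not an amine).
  CH2OCH2: C–O–C with sp³ carbons on both sides and no adjacent C=O → ether.
  CONHCH3: –C(=O)NHCH3: carbonyl C bonded to C and to N → amide (the N is not an amine).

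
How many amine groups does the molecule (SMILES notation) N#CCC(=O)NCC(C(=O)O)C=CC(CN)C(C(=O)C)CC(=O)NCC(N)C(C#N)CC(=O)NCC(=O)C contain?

N≡C–: carbon triple-bonded to nitrogen → nitrile.
–C(=O)–N– linkage → amide (the N is not an amine).
pendant –COOH: carbonyl C bonded to C and –OH → carboxylic acid.
C=C double bond → alkene.
pendant –CH2NH2: N on sp³ C, no adjacent C=O → amine.
pendant –COCH3: carbonyl C bonded to two carbons → ketone.
–C(=O)–N– linkage → amide (the N is not an amine).
–NH2 on an sp³ carbon with no adjacent C=O → amine.
pendant –C≡N: nitrile.
–C(=O)–N– linkage → amide (the N is not an amine).
–C(=O)– with carbon on both sides → ketone.
Amine appears at: CH(CH2NH2), CH(NH2) → 2.

2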